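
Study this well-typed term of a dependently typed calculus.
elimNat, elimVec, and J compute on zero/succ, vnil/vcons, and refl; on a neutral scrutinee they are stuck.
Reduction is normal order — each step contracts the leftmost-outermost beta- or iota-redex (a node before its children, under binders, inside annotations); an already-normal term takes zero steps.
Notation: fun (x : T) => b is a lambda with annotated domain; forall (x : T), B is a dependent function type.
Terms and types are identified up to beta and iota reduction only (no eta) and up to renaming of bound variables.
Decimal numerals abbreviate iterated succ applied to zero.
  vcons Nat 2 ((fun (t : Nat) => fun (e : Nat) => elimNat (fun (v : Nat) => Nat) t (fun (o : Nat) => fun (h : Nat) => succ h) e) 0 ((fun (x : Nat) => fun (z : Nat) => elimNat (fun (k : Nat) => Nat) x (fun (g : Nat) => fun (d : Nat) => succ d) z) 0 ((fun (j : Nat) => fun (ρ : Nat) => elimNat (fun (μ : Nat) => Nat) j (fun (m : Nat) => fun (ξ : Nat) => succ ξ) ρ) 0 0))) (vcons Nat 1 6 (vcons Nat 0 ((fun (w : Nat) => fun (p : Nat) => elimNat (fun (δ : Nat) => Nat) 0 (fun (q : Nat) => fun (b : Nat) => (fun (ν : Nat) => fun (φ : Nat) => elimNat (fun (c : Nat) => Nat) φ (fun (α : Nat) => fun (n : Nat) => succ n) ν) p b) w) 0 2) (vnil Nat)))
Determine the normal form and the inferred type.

normal form:
  vcons Nat 2 0 (vcons Nat 1 6 (vcons Nat 0 0 (vnil Nat)))
the term's type:
  Vec Nat 3


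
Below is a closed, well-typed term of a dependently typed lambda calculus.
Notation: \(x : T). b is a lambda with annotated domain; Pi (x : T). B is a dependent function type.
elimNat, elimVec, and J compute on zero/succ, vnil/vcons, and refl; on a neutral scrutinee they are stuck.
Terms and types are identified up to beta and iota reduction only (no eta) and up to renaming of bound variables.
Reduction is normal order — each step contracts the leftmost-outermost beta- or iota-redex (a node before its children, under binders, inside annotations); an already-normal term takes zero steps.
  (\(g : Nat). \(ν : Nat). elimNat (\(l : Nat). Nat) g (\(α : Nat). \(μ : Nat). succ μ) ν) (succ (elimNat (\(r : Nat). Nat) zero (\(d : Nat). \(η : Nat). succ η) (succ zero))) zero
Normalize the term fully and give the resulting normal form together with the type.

resulting normal form:
  succ (succ zero)
the term's type:
  Nat
observation: 7 normal-order steps normalize the term, beginning with a beta-redex.


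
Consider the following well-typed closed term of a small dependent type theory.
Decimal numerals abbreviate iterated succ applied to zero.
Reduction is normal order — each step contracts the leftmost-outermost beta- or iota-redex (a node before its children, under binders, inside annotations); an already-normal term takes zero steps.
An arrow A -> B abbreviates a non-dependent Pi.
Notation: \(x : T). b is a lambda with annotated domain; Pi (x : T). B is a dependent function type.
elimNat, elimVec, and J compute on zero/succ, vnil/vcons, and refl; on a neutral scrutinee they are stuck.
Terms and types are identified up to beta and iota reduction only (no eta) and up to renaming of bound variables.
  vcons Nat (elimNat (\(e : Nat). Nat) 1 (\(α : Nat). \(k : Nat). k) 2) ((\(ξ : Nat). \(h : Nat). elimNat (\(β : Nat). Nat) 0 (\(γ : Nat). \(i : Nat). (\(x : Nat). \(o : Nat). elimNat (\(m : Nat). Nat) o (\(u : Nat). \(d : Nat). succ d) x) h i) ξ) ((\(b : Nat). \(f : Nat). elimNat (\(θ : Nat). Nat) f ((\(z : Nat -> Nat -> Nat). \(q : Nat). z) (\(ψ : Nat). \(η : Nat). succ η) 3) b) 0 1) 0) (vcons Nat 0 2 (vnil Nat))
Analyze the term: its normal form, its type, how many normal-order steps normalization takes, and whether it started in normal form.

resulting normal form:
  vcons Nat 1 0 (vcons Nat 0 2 (vnil Nat))
type:
  Vec Nat 2
normal-order step count: 19
started in normal form: no
first contracted redex: an elimNat iota-redex


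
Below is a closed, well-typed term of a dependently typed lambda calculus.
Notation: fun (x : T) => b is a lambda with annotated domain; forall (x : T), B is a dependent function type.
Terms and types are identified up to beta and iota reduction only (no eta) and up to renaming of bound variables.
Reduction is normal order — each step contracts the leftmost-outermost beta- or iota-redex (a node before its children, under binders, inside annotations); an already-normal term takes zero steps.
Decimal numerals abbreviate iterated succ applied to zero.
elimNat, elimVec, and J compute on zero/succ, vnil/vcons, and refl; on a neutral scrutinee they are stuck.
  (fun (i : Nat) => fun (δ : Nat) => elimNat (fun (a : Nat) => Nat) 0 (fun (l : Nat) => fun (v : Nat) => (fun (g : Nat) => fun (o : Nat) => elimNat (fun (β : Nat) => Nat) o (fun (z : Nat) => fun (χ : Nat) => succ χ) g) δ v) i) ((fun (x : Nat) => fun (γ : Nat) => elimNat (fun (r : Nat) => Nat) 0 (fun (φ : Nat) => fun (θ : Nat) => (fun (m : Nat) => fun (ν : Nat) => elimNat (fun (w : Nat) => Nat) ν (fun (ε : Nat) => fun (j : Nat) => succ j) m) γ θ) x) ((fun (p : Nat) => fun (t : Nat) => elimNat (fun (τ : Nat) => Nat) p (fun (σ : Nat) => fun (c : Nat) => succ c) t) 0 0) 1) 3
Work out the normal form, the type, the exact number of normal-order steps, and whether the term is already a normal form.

resulting normal form:
  0
inferred type:
  Nat
normal-order step count: 27
started in normal form: no
first redex: a beta-redex


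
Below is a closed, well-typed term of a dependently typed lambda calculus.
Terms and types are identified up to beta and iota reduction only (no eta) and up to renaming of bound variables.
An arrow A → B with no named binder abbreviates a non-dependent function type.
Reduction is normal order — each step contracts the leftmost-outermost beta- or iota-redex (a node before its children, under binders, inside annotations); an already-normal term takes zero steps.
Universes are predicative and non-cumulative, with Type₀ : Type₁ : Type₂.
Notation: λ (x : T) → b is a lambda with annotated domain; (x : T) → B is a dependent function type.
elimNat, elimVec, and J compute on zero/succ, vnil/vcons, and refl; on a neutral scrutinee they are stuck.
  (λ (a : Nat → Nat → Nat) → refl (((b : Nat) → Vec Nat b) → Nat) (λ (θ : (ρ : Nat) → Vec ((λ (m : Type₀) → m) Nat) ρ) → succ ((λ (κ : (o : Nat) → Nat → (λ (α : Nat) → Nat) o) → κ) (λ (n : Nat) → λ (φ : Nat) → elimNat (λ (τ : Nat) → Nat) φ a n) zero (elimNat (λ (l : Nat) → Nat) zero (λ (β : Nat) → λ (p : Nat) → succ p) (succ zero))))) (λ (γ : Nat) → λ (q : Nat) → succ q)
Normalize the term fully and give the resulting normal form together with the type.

reduced normal form:
  refl (((a : Nat) → Vec Nat a) → Nat) (λ (b : (θ : Nat) → Vec Nat θ) → succ (succ zero))
type:
  Eq (((a : Nat) → Vec Nat a) → Nat) (λ (b : (θ : Nat) → Vec Nat θ) → succ (succ zero)) (λ (ρ : (m : Nat) → Vec Nat m) → succ (succ zero))
observation: reduction starts at a beta-redex, and 10 normal-order steps reach the normal form.


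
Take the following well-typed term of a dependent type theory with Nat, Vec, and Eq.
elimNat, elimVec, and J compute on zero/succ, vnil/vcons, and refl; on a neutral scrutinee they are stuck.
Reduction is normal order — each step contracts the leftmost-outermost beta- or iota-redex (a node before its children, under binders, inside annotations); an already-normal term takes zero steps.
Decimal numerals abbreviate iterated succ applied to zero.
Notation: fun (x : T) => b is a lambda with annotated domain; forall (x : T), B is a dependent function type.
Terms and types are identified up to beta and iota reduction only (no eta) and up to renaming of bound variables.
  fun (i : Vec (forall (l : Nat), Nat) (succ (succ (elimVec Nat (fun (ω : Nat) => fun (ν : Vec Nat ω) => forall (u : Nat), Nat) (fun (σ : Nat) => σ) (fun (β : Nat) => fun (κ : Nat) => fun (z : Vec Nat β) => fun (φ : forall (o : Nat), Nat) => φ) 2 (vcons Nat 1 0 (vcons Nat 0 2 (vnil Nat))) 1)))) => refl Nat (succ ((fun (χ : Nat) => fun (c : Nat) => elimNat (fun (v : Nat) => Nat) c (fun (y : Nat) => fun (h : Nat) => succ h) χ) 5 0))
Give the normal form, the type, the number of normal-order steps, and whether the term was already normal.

resulting normal form:
  fun (i : Vec (forall (l : Nat), Nat) 3) => refl Nat 6
the term's type:
  forall (i : Vec (forall (l : Nat), Nat) 3), Eq Nat 6 6
normal-order step count: 30
already normal: no
first contracted redex: an elimVec iota-redex


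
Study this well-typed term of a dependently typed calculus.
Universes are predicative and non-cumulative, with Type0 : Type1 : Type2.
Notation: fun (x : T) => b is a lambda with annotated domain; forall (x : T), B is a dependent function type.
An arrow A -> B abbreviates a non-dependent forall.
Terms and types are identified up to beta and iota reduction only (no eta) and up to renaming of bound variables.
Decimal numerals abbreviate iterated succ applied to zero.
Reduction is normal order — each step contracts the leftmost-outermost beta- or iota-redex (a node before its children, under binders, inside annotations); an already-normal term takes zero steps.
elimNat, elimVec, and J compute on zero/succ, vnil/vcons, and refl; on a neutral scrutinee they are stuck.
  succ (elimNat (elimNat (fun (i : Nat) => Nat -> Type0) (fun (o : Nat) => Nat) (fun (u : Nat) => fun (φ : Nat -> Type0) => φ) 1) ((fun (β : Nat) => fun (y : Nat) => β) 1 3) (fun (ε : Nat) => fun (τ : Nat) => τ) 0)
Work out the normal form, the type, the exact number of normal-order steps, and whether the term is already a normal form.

reduced normal form:
  2
inferred type:
  Nat
reduction steps (normal order): 3
started in normal form: no
first redex: an elimNat iota-redex


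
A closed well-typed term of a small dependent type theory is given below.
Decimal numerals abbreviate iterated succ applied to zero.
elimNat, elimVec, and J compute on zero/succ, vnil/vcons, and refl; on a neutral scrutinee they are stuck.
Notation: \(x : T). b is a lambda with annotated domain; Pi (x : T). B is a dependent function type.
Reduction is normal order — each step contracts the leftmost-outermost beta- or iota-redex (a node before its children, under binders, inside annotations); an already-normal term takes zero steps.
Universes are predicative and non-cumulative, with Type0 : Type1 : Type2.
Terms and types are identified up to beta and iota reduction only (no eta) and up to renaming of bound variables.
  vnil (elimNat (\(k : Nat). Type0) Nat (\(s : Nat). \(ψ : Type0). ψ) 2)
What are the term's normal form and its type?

normal form:
  vnil Nat
the term's type:
  Vec Nat 0


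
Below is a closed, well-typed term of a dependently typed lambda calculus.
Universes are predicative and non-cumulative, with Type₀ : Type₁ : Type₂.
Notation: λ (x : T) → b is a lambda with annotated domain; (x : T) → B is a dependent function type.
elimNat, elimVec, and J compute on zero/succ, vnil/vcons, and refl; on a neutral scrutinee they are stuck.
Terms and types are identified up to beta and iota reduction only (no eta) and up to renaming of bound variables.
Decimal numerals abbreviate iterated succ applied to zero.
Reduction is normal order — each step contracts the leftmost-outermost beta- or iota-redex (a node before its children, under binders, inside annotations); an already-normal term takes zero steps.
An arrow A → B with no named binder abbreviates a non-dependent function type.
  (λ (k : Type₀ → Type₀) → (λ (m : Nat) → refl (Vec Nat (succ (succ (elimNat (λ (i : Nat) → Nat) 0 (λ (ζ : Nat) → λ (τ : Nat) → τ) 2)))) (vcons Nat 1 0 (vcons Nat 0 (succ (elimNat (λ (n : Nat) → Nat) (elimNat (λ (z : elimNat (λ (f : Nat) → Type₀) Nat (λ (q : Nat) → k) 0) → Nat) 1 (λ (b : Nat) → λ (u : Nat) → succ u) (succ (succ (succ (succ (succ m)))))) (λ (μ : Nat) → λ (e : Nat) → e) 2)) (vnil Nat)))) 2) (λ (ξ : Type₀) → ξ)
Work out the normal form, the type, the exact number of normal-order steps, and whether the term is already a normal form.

resulting normal form:
  refl (Vec Nat 2) (vcons Nat 1 0 (vcons Nat 0 9 (vnil Nat)))
the term's type:
  Eq (Vec Nat 2) (vcons Nat 1 0 (vcons Nat 0 9 (vnil Nat))) (vcons Nat 1 0 (vcons Nat 0 9 (vnil Nat)))
steps to reach normal form (normal order): 38
term was already normal: no
first redex: a beta-redex


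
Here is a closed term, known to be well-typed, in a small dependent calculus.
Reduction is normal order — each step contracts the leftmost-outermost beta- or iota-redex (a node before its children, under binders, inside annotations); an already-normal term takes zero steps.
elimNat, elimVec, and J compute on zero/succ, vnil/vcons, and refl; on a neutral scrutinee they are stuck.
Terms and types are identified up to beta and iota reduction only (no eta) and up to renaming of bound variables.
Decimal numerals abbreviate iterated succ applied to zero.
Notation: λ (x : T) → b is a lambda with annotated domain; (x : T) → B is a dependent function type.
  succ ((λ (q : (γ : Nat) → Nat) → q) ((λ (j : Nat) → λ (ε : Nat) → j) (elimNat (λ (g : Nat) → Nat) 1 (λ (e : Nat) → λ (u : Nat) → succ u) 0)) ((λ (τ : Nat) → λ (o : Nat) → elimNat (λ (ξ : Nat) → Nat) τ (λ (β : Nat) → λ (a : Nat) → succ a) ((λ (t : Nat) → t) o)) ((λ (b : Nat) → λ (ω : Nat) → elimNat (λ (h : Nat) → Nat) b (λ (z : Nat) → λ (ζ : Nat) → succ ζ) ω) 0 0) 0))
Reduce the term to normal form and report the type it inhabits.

normal form:
  2
the term's type:
  Nat


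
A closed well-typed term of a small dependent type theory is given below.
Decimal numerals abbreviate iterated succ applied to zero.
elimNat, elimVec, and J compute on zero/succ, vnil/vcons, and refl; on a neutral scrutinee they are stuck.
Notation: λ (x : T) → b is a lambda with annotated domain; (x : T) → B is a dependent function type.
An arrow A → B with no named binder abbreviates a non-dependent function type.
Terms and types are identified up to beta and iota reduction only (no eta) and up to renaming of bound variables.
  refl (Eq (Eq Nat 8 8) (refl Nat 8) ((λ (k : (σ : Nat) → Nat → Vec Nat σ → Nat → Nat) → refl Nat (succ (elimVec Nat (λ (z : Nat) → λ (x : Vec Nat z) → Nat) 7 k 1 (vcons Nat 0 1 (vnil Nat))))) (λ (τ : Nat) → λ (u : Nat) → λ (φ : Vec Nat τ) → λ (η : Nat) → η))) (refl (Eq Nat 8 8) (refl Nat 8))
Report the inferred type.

the term's type:
  Eq (Eq (Eq Nat 8 8) (refl Nat 8) (refl Nat 8)) (refl (Eq Nat 8 8) (refl Nat 8)) (refl (Eq Nat 8 8) (refl Nat 8))


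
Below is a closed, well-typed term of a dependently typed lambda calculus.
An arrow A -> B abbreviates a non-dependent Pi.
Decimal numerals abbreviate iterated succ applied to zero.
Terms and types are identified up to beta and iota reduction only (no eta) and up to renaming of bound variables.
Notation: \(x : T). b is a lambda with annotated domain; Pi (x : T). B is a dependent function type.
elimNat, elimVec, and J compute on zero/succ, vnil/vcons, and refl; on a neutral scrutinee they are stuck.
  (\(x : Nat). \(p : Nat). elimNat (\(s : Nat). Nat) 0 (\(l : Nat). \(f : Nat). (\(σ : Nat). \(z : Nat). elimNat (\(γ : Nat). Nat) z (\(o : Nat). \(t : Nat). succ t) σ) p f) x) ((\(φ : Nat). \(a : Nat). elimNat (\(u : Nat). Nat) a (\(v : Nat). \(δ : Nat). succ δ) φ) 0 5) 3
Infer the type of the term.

the term's type:
  Nat


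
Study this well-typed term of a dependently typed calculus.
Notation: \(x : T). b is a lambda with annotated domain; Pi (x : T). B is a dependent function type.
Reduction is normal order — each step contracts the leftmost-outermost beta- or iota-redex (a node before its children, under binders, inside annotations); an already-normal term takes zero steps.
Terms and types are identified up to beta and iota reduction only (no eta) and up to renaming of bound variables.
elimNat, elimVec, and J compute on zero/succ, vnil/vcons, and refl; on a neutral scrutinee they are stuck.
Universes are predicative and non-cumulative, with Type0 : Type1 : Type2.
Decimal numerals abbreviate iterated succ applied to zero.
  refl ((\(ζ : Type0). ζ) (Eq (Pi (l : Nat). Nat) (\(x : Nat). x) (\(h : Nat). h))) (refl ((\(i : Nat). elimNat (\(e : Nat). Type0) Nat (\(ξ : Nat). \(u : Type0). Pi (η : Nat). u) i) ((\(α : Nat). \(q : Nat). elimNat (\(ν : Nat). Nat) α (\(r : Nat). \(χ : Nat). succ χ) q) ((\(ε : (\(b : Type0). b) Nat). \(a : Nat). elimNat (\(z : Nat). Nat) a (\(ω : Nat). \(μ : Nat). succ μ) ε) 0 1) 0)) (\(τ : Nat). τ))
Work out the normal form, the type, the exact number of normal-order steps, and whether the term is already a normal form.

normal form:
  refl (Eq (Pi (ζ : Nat). Nat) (\(l : Nat). l) (\(x : Nat). x)) (refl (Pi (h : Nat). Nat) (\(i : Nat). i))
inferred type:
  Eq (Eq (Pi (ζ : Nat). Nat) (\(l : Nat). l) (\(x : Nat). x)) (refl (Pi (h : Nat). Nat) (\(i : Nat). i)) (refl (Pi (e : Nat). Nat) (\(ξ : Nat). ξ))
steps to reach normal form (normal order): 12
term was already normal: no
first redex: a beta-redex


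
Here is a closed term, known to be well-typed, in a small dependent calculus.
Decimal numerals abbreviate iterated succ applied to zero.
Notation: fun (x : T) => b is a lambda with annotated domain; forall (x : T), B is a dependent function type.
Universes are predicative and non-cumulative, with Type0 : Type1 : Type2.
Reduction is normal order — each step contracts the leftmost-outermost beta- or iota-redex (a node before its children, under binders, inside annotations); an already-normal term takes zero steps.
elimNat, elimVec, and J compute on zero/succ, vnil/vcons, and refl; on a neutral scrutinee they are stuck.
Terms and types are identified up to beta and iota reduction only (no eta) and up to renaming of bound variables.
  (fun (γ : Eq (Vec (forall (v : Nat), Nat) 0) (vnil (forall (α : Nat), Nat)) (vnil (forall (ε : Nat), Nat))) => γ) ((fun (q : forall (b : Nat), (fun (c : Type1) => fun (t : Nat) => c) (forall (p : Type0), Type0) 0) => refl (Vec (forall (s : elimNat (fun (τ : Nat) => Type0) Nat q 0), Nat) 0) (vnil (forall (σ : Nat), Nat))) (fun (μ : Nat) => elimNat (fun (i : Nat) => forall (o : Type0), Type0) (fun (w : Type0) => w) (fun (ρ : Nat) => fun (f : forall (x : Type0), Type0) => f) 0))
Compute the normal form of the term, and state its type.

resulting normal form:
  refl (Vec (forall (γ : Nat), Nat) 0) (vnil (forall (v : Nat), Nat))
type:
  Eq (Vec (forall (γ : Nat), Nat) 0) (vnil (forall (v : Nat), Nat)) (vnil (forall (α : Nat), Nat))
observation: the first redex contracted is a beta-redex; the normal form is reached in 3 normal-order steps.


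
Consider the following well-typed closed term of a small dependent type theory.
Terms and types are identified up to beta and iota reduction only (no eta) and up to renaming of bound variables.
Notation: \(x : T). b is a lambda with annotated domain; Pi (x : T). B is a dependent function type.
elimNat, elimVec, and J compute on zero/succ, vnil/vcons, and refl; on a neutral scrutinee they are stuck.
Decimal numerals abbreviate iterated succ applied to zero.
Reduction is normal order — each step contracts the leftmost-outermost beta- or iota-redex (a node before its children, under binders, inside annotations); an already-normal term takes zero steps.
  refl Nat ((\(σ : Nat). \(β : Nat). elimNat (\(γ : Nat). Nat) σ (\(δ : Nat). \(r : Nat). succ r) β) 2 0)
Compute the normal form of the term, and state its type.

normal form:
  refl Nat 2
the term's type:
  Eq Nat 2 2
observation: 3 normal-order steps normalize the term, beginning with a beta-redex.


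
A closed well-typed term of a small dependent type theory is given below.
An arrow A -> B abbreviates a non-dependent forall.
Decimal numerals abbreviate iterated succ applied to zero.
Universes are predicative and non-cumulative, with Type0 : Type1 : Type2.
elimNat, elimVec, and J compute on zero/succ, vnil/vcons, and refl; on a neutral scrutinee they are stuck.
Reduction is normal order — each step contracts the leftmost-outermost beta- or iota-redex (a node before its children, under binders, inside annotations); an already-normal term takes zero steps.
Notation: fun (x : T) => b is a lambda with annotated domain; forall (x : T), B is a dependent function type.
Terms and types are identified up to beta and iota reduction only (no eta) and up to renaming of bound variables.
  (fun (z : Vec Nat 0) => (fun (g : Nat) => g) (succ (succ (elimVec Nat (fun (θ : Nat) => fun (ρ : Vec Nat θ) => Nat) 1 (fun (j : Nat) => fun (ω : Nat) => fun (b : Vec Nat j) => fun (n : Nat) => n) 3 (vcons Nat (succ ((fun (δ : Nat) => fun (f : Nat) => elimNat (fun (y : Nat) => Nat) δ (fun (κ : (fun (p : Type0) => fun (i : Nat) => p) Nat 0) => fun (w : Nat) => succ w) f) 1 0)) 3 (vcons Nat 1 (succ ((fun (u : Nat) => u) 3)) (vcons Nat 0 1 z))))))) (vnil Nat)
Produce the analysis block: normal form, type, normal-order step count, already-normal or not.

reduced normal form:
  3
the term's type:
  Nat
steps to reach normal form (normal order): 18
term was already normal: no
first contracted redex: a beta-redex


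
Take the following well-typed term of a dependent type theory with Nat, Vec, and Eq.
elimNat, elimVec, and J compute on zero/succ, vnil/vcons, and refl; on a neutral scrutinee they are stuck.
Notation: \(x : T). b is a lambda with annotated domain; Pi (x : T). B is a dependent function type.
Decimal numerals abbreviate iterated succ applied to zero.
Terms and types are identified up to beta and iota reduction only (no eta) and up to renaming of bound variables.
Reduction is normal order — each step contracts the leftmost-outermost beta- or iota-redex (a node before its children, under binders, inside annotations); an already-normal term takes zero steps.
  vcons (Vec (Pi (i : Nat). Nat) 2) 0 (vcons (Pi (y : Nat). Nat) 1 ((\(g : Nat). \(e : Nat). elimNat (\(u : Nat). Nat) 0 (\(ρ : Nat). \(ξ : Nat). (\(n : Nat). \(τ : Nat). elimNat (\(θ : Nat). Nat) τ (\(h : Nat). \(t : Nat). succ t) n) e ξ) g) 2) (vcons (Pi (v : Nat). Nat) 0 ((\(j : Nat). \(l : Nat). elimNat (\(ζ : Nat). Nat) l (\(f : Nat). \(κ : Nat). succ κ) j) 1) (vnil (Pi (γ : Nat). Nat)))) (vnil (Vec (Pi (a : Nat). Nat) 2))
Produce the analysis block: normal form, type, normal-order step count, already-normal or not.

resulting normal form:
  vcons (Vec (Pi (i : Nat). Nat) 2) 0 (vcons (Pi (y : Nat). Nat) 1 (\(g : Nat). elimNat (\(e : Nat). Nat) (elimNat (\(u : Nat). Nat) 0 (\(ρ : Nat). \(ξ : Nat). succ ξ) g) (\(n : Nat). \(τ : Nat). succ τ) g) (vcons (Pi (θ : Nat). Nat) 0 (\(h : Nat). succ h) (vnil (Pi (t : Nat). Nat)))) (vnil (Vec (Pi (v : Nat). Nat) 2))
inferred type:
  Vec (Vec (Pi (i : Nat). Nat) 2) 1
steps to reach normal form (normal order): 17
started in normal form: no
first contracted redex: a beta-redex


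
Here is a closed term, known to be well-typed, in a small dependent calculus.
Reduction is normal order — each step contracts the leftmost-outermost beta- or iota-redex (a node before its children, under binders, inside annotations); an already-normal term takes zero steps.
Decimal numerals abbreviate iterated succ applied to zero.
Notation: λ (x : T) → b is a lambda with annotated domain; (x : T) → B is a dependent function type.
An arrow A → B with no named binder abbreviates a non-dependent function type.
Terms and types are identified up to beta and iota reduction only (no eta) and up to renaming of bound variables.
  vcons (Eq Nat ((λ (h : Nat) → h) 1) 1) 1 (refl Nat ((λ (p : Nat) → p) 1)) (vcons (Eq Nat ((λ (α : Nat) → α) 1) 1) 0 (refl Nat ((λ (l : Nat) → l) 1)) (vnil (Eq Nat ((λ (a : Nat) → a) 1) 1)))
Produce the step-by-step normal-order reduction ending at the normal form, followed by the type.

normal-order reduction:
  vcons (Eq Nat ((λ (h : Nat) → h) 1) 1) 1 (refl Nat ((λ (p : Nat) → p) 1)) (vcons (Eq Nat ((λ (α : Nat) → α) 1) 1) 0 (refl Nat ((λ (l : Nat) → l) 1)) (vnil (Eq Nat ((λ (a : Nat) → a) 1) 1)))
  ~> vcons (Eq Nat 1 1) 1 (refl Nat ((λ (h : Nat) → h) 1)) (vcons (Eq Nat ((λ (p : Nat) → p) 1) 1) 0 (refl Nat ((λ (α : Nat) → α) 1)) (vnil (Eq Nat ((λ (l : Nat) → l) 1) 1)))
  ~> vcons (Eq Nat 1 1) 1 (refl Nat 1) (vcons (Eq Nat ((λ (h : Nat) → h) 1) 1) 0 (refl Nat ((λ (p : Nat) → p) 1)) (vnil (Eq Nat ((λ (α : Nat) → α) 1) 1)))
  ~> vcons (Eq Nat 1 1) 1 (refl Nat 1) (vcons (Eq Nat 1 1) 0 (refl Nat ((λ (h : Nat) → h) 1)) (vnil (Eq Nat ((λ (p : Nat) → p) 1) 1)))
  ~> vcons (Eq Nat 1 1) 1 (refl Nat 1) (vcons (Eq Nat 1 1) 0 (refl Nat 1) (vnil (Eq Nat ((λ (h : Nat) → h) 1) 1)))
  ~> vcons (Eq Nat 1 1) 1 (refl Nat 1) (vcons (Eq Nat 1 1) 0 (refl Nat 1) (vnil (Eq Nat 1 1)))
type:
  Vec (Eq Nat 1 1) 2


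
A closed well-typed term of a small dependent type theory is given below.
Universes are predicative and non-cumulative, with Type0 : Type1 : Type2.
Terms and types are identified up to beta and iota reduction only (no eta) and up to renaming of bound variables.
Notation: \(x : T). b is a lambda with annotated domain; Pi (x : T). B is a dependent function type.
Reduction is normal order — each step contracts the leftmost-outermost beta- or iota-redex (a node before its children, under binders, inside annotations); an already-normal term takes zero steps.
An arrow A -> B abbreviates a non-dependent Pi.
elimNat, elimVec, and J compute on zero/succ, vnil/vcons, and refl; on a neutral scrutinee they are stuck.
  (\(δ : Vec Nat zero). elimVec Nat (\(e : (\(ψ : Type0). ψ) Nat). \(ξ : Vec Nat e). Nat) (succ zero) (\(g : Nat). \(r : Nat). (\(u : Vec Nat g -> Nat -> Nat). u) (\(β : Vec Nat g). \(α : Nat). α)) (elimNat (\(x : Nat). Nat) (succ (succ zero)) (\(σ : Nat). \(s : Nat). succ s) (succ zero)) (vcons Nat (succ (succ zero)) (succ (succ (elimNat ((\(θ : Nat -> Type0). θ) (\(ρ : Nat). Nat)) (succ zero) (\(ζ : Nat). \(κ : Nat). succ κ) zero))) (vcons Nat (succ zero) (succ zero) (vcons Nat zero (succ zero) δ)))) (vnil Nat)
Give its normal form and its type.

resulting normal form:
  succ zero
inferred type:
  Nat
observation: reduction starts at a beta-redex, and 20 normal-order steps reach the normal form.


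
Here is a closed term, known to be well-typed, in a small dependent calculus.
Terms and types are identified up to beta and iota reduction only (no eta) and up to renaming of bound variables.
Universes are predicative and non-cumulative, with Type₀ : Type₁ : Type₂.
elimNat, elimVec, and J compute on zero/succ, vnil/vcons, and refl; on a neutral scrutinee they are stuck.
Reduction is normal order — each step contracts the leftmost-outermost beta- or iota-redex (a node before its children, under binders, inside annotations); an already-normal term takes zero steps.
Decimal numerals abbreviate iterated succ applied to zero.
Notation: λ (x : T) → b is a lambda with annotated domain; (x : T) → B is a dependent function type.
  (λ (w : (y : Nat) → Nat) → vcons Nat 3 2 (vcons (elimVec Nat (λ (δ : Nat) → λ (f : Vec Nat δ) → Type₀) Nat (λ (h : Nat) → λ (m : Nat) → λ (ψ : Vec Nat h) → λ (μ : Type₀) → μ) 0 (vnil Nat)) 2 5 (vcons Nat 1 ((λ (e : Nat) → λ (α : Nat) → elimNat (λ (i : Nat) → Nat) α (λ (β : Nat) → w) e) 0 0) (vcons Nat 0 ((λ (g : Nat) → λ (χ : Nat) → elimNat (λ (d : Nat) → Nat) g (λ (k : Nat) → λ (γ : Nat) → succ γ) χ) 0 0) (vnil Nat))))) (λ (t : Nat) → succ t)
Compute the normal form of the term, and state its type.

resulting normal form:
  vcons Nat 3 2 (vcons Nat 2 5 (vcons Nat 1 0 (vcons Nat 0 0 (vnil Nat))))
inferred type:
  Vec Nat 4


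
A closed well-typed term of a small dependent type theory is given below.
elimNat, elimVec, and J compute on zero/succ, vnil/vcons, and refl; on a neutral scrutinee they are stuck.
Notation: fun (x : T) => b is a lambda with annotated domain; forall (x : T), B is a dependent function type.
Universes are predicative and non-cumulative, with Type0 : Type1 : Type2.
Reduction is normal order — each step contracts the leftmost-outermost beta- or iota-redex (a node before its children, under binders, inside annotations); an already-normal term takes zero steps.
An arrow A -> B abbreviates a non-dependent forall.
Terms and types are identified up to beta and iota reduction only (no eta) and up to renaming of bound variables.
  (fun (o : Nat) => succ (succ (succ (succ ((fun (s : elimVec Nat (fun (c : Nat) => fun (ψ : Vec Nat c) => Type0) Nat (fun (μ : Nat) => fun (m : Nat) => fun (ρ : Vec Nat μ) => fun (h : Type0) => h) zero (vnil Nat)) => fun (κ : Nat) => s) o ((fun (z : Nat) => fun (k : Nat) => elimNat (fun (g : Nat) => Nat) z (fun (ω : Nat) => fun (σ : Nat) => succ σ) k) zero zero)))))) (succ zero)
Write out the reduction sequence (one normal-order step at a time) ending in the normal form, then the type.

normal-order reduction:
  (fun (o : Nat) => succ (succ (succ (succ ((fun (s : elimVec Nat (fun (c : Nat) => fun (ψ : Vec Nat c) => Type0) Nat (fun (μ : Nat) => fun (m : Nat) => fun (ρ : Vec Nat μ) => fun (h : Type0) => h) zero (vnil Nat)) => fun (κ : Nat) => s) o ((fun (z : Nat) => fun (k : Nat) => elimNat (fun (g : Nat) => Nat) z (fun (ω : Nat) => fun (σ : Nat) => succ σ) k) zero zero)))))) (succ zero)
  ~> succ (succ (succ (succ ((fun (o : elimVec Nat (fun (s : Nat) => fun (c : Vec Nat s) => Type0) Nat (fun (ψ : Nat) => fun (μ : Nat) => fun (m : Vec Nat ψ) => fun (ρ : Type0) => ρ) zero (vnil Nat)) => fun (h : Nat) => o) (succ zero) ((fun (κ : Nat) => fun (z : Nat) => elimNat (fun (k : Nat) => Nat) κ (fun (g : Nat) => fun (ω : Nat) => succ ω) z) zero zero)))))
  ~> succ (succ (succ (succ ((fun (o : Nat) => succ zero) ((fun (s : Nat) => fun (c : Nat) => elimNat (fun (ψ : Nat) => Nat) s (fun (μ : Nat) => fun (m : Nat) => succ m) c) zero zero)))))
  ~> succ (succ (succ (succ (succ zero))))
inferred type:
  Nat


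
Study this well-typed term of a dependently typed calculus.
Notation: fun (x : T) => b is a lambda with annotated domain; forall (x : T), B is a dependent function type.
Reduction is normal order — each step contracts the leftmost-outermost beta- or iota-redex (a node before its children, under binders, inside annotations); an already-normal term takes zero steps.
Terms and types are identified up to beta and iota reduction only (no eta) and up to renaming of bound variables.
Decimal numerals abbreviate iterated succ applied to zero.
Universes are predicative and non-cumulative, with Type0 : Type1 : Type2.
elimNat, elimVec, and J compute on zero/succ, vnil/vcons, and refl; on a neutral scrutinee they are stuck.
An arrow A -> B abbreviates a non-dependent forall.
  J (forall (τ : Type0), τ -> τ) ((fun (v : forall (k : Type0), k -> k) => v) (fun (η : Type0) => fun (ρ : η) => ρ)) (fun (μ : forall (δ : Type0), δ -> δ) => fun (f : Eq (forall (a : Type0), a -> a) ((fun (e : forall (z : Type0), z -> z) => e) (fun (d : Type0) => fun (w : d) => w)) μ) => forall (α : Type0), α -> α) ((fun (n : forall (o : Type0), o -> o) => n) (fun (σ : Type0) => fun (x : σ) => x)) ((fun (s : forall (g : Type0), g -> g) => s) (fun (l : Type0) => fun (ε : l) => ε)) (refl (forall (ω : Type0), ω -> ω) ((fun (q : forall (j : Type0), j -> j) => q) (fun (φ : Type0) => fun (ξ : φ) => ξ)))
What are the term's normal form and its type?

normal form:
  fun (τ : Type0) => fun (v : τ) => v
type:
  forall (τ : Type0), τ -> τ


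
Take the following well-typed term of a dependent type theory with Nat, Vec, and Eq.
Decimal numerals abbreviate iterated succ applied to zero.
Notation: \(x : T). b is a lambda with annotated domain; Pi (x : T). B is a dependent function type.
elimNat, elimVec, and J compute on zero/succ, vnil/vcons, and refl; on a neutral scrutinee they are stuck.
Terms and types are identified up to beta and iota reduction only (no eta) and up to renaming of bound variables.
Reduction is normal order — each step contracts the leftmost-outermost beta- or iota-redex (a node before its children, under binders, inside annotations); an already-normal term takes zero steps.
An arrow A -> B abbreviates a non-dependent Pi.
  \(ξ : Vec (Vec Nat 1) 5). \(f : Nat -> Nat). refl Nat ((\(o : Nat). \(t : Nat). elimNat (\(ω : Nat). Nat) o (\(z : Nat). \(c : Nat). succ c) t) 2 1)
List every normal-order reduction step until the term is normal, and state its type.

reduction (normal order):
  \(ξ : Vec (Vec Nat 1) 5). \(f : Nat -> Nat). refl Nat ((\(o : Nat). \(t : Nat). elimNat (\(ω : Nat). Nat) o (\(z : Nat). \(c : Nat). succ c) t) 2 1)
  ~> \(ξ : Vec (Vec Nat 1) 5). \(f : Nat -> Nat). refl Nat ((\(o : Nat). elimNat (\(t : Nat). Nat) 2 (\(ω : Nat). \(z : Nat). succ z) o) 1)
  ~> \(ξ : Vec (Vec Nat 1) 5). \(f : Nat -> Nat). refl Nat (elimNat (\(o : Nat). Nat) 2 (\(t : Nat). \(ω : Nat). succ ω) 1)
  ~> \(ξ : Vec (Vec Nat 1) 5). \(f : Nat -> Nat). refl Nat ((\(o : Nat). \(t : Nat). succ t) 0 (elimNat (\(ω : Nat). Nat) 2 (\(z : Nat). \(c : Nat). succ c) 0))
  ~> \(ξ : Vec (Vec Nat 1) 5). \(f : Nat -> Nat). refl Nat ((\(o : Nat). succ o) (elimNat (\(t : Nat). Nat) 2 (\(ω : Nat). \(z : Nat). succ z) 0))
  ~> \(ξ : Vec (Vec Nat 1) 5). \(f : Nat -> Nat). refl Nat (succ (elimNat (\(o : Nat). Nat) 2 (\(t : Nat). \(ω : Nat). succ ω) 0))
  ~> \(ξ : Vec (Vec Nat 1) 5). \(f : Nat -> Nat). refl Nat 3
inferred type:
  Vec (Vec Nat 1) 5 -> (Nat -> Nat) -> Eq Nat 3 3


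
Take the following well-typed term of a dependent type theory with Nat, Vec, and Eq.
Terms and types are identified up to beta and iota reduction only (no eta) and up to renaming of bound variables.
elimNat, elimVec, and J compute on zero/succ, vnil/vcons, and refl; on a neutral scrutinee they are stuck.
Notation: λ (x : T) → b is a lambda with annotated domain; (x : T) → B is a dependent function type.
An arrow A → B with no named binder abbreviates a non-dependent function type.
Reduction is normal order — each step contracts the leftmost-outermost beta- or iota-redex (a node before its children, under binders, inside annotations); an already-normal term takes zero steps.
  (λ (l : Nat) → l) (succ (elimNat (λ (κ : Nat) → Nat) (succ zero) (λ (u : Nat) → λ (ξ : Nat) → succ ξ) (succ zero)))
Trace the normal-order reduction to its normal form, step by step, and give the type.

normal-order reduction sequence:
  (λ (l : Nat) → l) (succ (elimNat (λ (κ : Nat) → Nat) (succ zero) (λ (u : Nat) → λ (ξ : Nat) → succ ξ) (succ zero)))
  ~> succ (elimNat (λ (l : Nat) → Nat) (succ zero) (λ (κ : Nat) → λ (u : Nat) → succ u) (succ zero))
  ~> succ ((λ (l : Nat) → λ (κ : Nat) → succ κ) zero (elimNat (λ (u : Nat) → Nat) (succ zero) (λ (ξ : Nat) → λ (v : Nat) → succ v) zero))
  ~> succ ((λ (l : Nat) → succ l) (elimNat (λ (κ : Nat) → Nat) (succ zero) (λ (u : Nat) → λ (ξ : Nat) → succ ξ) zero))
  ~> succ (succ (elimNat (λ (l : Nat) → Nat) (succ zero) (λ (κ : Nat) → λ (u : Nat) → succ u) zero))
  ~> succ (succ (succ zero))
type:
  Nat


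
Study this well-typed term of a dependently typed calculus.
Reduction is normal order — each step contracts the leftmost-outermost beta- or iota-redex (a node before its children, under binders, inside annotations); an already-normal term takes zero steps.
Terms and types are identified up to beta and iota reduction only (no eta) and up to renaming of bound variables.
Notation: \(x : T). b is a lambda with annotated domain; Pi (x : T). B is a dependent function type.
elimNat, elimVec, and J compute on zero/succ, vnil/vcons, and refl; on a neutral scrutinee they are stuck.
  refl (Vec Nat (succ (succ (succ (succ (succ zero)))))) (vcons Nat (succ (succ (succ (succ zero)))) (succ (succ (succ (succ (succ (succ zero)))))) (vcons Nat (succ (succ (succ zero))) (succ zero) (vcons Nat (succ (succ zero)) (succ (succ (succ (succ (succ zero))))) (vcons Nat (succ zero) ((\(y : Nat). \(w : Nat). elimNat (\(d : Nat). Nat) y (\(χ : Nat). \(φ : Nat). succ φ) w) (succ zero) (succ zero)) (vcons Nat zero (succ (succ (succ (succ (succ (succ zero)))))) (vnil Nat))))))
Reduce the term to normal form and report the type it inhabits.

reduced normal form:
  refl (Vec Nat (succ (succ (succ (succ (succ zero)))))) (vcons Nat (succ (succ (succ (succ zero)))) (succ (succ (succ (succ (succ (succ zero)))))) (vcons Nat (succ (succ (succ zero))) (succ zero) (vcons Nat (succ (succ zero)) (succ (succ (succ (succ (succ zero))))) (vcons Nat (succ zero) (succ (succ zero)) (vcons Nat zero (succ (succ (succ (succ (succ (succ zero)))))) (vnil Nat))))))
the term's type:
  Eq (Vec Nat (succ (succ (succ (succ (succ zero)))))) (vcons Nat (succ (succ (succ (succ zero)))) (succ (succ (succ (succ (succ (succ zero)))))) (vcons Nat (succ (succ (succ zero))) (succ zero) (vcons Nat (succ (succ zero)) (succ (succ (succ (succ (succ zero))))) (vcons Nat (succ zero) (succ (succ zero)) (vcons Nat zero (succ (succ (succ (succ (succ (succ zero)))))) (vnil Nat)))))) (vcons Nat (succ (succ (succ (succ zero)))) (succ (succ (succ (succ (succ (succ zero)))))) (vcons Nat (succ (succ (succ zero))) (succ zero) (vcons Nat (succ (succ zero)) (succ (succ (succ (succ (succ zero))))) (vcons Nat (succ zero) (succ (succ zero)) (vcons Nat zero (succ (succ (succ (succ (succ (succ zero)))))) (vnil Nat))))))
observation: 6 normal-order steps normalize the term, beginning with a beta-redex.


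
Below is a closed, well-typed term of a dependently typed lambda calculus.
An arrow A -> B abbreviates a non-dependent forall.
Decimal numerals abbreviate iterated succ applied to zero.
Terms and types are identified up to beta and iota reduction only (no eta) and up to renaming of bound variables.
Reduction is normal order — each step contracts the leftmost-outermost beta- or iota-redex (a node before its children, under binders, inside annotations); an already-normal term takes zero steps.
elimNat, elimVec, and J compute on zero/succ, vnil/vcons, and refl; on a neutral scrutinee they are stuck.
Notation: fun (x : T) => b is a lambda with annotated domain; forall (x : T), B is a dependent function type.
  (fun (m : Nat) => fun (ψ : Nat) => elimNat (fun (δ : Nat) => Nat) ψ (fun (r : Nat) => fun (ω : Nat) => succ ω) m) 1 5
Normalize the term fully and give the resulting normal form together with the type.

normal form:
  6
type:
  Nat


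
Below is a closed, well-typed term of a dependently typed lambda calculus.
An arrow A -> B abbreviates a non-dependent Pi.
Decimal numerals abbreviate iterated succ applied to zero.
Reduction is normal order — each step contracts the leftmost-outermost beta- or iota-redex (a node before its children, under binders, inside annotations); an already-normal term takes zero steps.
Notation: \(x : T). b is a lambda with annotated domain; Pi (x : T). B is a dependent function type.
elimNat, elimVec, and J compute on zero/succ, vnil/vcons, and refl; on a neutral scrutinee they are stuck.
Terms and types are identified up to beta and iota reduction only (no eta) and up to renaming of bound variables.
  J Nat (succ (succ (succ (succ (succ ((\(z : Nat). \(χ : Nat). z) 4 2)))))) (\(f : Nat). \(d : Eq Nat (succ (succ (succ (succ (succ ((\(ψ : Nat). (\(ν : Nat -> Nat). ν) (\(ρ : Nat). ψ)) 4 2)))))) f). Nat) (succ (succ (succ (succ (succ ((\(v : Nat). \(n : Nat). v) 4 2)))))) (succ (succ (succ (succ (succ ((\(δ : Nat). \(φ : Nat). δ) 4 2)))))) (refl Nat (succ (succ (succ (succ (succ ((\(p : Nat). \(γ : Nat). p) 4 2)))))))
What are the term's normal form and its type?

reduced normal form:
  9
the term's type:
  Nat


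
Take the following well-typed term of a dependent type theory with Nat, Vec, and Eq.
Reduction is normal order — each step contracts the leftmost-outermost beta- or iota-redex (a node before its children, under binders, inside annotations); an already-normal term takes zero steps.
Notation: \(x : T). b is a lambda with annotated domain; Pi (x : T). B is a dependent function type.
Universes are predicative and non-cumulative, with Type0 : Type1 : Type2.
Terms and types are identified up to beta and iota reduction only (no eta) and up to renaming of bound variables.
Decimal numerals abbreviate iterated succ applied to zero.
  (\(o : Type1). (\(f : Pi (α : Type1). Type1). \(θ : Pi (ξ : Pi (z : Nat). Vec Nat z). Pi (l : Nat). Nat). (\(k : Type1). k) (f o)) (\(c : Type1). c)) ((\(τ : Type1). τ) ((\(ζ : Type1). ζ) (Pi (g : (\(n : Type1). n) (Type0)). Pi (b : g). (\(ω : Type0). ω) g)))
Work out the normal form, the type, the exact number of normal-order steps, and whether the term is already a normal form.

resulting normal form:
  \(o : Pi (f : Pi (α : Nat). Vec Nat α). Pi (θ : Nat). Nat). Pi (ξ : Type0). Pi (z : ξ). ξ
type:
  Pi (o : Pi (f : Pi (α : Nat). Vec Nat α). Pi (θ : Nat). Nat). Type1
steps to reach normal form (normal order): 8
term was already normal: no
first contracted redex: a beta-redex
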